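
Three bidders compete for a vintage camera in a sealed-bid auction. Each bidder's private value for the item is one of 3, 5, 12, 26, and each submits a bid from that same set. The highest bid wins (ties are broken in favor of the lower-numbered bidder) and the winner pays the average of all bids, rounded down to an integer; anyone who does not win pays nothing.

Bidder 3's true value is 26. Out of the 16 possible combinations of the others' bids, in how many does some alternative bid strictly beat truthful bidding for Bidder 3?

4

Others bid (3, 3): truth gives 16; bid 5 gives 23 > 16. Violating.
Others bid (3, 5): truth gives 15; bid 12 gives 20 > 15. Violating.
Others bid (5, 3): truth gives 15; bid 12 gives 20 > 15. Violating.
Others bid (5, 5): truth gives 14; bid 12 gives 19 > 14. Violating.
Others bid (3, 12): truth gives 13; no alternative beats it.
Others bid (3, 26): truth gives 0; no alternative beats it.
(Checking all 16 profiles: 4 have a profitable deviation, 12 do not.)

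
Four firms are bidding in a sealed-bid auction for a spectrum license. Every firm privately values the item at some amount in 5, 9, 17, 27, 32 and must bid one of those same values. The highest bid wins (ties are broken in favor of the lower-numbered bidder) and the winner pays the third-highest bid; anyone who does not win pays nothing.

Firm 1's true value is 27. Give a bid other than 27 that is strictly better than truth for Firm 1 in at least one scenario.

Suppose Firm 2 bids 5, Firm 3 bids 5 and Firm 4 bids 32.
Bid 27: loses, pays 0, utility 0.
Bid 32: wins, pays 5, utility 27 - 5 = 22.
So bidding 32 beats truth here (22 > 0).

32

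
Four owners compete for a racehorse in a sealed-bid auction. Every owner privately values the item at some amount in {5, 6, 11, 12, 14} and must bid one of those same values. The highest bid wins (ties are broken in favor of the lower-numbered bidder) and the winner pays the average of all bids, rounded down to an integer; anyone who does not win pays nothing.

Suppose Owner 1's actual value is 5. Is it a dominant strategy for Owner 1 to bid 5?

Yes

Check each profile of the others' bids and compare truth against every alternative bid.
Others bid (6, 6, 6): truth gives 0, best alternative gives -1.
Others bid (5, 5, 5): truth gives 0, best alternative gives 0.
Others bid (5, 5, 6): truth gives 0, best alternative gives 0.
Others bid (5, 5, 11): truth gives 0, best alternative gives 0.
Others bid (5, 5, 12): truth gives 0, best alternative gives 0.
Others bid (5, 5, 14): truth gives 0, best alternative gives 0.
(Remaining 119 profiles checked similarly; truth is weakly best in each.)
In every case the truthful bid is at least as good as any alternative, so it is a dominant strategy.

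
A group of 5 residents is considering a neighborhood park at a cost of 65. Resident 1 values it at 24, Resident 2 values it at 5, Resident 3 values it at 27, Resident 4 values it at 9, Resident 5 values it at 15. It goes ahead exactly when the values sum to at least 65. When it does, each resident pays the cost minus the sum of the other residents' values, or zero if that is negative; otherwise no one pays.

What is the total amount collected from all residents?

21

Total value 80 ≥ cost 65, so it is built.
Resident 1: others sum to 56; max(0, 65 - 56) = 9.
Resident 2: others sum to 75; max(0, 65 - 75) = 0.
Resident 3: others sum to 53; max(0, 65 - 53) = 12.
Resident 4: others sum to 71; max(0, 65 - 71) = 0.
Resident 5: others sum to 65; max(0, 65 - 65) = 0.
Total collected = 9 + 0 + 12 + 0 + 0 = 21.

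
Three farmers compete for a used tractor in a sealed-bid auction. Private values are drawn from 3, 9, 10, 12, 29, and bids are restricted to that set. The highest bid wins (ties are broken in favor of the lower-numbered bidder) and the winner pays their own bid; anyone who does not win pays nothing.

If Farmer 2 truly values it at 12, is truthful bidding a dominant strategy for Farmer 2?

Consider the case where Farmer 1 bids 3 and Farmer 3 bids 3.
Truthful bid 12: wins, pays 12, utility 12 - 12 = 0.
Bid 9 instead: wins, pays 9, utility 12 - 9 = 3.
Since 3 > 0, bidding 9 is strictly better here, so truthful bidding is not dominant.

No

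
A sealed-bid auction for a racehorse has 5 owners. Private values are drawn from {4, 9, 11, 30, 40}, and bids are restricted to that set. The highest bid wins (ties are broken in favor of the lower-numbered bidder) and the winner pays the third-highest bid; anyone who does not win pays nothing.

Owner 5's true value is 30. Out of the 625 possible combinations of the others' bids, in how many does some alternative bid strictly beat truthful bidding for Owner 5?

108

Others bid (4, 4, 4, 30): truth gives 0; bid 40 gives 26 > 0. Violating.
Others bid (4, 4, 9, 30): truth gives 0; bid 40 gives 21 > 0. Violating.
Others bid (4, 4, 11, 30): truth gives 0; bid 40 gives 19 > 0. Violating.
Others bid (4, 4, 30, 4): truth gives 0; bid 40 gives 26 > 0. Violating.
Others bid (4, 4, 4, 4): truth gives 26; no alternative beats it.
Others bid (4, 4, 4, 9): truth gives 26; no alternative beats it.
(Checking all 625 profiles: 108 have a profitable deviation, 517 do not.)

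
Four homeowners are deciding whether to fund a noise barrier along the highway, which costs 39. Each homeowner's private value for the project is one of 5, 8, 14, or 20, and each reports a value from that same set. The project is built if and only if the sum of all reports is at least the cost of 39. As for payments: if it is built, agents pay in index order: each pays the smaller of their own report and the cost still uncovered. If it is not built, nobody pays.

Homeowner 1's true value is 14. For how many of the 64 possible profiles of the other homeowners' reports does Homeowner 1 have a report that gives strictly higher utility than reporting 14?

41

Others report (5, 8, 20): truth gives 0; report 8 gives 6 > 0. Violating.
Others report (5, 14, 14): truth gives 0; report 8 gives 6 > 0. Violating.
Others report (5, 14, 20): truth gives 0; report 5 gives 9 > 0. Violating.
Others report (5, 20, 8): truth gives 0; report 8 gives 6 > 0. Violating.
Others report (5, 5, 5): truth gives 0; no alternative beats it.
Others report (5, 5, 8): truth gives 0; no alternative beats it.
(Checking all 64 profiles: 41 have a profitable deviation, 23 do not.)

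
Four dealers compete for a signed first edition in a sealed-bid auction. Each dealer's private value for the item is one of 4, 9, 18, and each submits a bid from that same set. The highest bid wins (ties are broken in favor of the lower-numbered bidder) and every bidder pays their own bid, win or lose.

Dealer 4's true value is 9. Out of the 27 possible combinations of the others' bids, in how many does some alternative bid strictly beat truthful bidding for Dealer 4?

26

Others bid (4, 4, 9): truth gives -9; bid 4 gives -4 > -9. Violating.
Others bid (4, 4, 18): truth gives -9; bid 4 gives -4 > -9. Violating.
Others bid (4, 9, 4): truth gives -9; bid 4 gives -4 > -9. Violating.
Others bid (4, 9, 9): truth gives -9; bid 4 gives -4 > -9. Violating.
Others bid (4, 4, 4): truth gives 0; no alternative beats it.
(Checking all 27 profiles: 26 have a profitable deviation, 1 does not.)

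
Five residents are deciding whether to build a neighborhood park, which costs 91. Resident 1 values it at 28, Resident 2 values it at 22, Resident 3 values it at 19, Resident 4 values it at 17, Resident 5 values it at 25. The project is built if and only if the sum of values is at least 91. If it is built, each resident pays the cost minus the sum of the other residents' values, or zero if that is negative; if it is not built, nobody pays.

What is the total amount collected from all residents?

Total value 111 ≥ cost 91, so it is built.
Resident 1: others sum to 83; max(0, 91 - 83) = 8.
Resident 2: others sum to 89; max(0, 91 - 89) = 2.
Resident 3: others sum to 92; max(0, 91 - 92) = 0.
Resident 4: others sum to 94; max(0, 91 - 94) = 0.
Resident 5: others sum to 86; max(0, 91 - 86) = 5.
Total collected = 8 + 2 + 0 + 0 + 5 = 15.

15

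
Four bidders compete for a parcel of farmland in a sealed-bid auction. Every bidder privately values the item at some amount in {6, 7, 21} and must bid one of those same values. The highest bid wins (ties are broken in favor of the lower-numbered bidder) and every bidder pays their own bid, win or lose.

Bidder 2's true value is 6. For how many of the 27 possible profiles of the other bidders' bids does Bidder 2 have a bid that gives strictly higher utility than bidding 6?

Others bid (6, 6, 6): truth gives -6; bid 7 gives -1 > -6. Violating.
Others bid (6, 6, 7): truth gives -6; bid 7 gives -1 > -6. Violating.
Others bid (6, 7, 6): truth gives -6; bid 7 gives -1 > -6. Violating.
Others bid (6, 7, 7): truth gives -6; bid 7 gives -1 > -6. Violating.
Others bid (6, 6, 21): truth gives -6; no alternative beats it.
Others bid (6, 7, 21): truth gives -6; no alternative beats it.
(Checking all 27 profiles: 4 have a profitable deviation, 23 do not.)

4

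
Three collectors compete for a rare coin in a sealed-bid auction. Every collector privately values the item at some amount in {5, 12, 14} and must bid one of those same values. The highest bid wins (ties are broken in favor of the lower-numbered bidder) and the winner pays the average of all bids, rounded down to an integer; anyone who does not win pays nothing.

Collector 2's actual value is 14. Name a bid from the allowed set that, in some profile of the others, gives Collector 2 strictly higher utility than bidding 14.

12

Suppose Collector 1 bids 5 and Collector 3 bids 5.
Bid 14: wins, pays 8, utility 14 - 8 = 6.
Bid 12: wins, pays 7, utility 14 - 7 = 7.
So bidding 12 beats truth here (7 > 6).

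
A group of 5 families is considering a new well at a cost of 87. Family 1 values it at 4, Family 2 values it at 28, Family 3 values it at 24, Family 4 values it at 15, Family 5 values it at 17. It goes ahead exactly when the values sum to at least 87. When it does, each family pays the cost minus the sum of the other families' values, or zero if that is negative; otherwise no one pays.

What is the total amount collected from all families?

Total value 88 ≥ cost 87, so it is built.
Family 1: others sum to 84; max(0, 87 - 84) = 3.
Family 2: others sum to 60; max(0, 87 - 60) = 27.
Family 3: others sum to 64; max(0, 87 - 64) = 23.
Family 4: others sum to 73; max(0, 87 - 73) = 14.
Family 5: others sum to 71; max(0, 87 - 71) = 16.
Total collected = 3 + 27 + 23 + 14 + 16 = 83.

83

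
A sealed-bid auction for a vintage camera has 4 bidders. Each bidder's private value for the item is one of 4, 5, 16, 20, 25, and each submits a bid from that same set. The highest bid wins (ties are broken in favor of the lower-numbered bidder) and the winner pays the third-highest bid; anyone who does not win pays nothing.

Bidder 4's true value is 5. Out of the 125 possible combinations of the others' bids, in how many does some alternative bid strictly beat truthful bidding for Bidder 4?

9

Others bid (4, 4, 5): truth gives 0; bid 16 gives 1 > 0. Violating.
Others bid (4, 4, 16): truth gives 0; bid 20 gives 1 > 0. Violating.
Others bid (4, 4, 20): truth gives 0; bid 25 gives 1 > 0. Violating.
Others bid (4, 5, 4): truth gives 0; bid 16 gives 1 > 0. Violating.
Others bid (4, 4, 4): truth gives 1; no alternative beats it.
Others bid (4, 4, 25): truth gives 0; no alternative beats it.
(Checking all 125 profiles: 9 have a profitable deviation, 116 do not.)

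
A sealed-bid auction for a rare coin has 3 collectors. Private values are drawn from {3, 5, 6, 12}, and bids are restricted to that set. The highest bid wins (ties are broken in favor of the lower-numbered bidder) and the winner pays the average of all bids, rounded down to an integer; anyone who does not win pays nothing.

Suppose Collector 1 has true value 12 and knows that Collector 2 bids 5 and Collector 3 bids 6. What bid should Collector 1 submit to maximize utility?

6

Bid 3: loses, pays 0, utility 0.
Bid 5: loses, pays 0, utility 0.
Bid 6: wins, pays 5, utility 12 - 5 = 7.
Bid 12: wins, pays 7, utility 12 - 7 = 5.
The best choice is 6 with utility 7.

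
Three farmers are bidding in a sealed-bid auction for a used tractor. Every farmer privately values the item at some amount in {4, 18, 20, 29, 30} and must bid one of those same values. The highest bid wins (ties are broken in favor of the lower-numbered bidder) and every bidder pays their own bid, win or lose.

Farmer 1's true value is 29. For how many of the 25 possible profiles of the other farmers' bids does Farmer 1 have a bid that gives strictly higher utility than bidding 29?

18

Others bid (4, 4): truth gives 0; bid 4 gives 25 > 0. Violating.
Others bid (4, 18): truth gives 0; bid 18 gives 11 > 0. Violating.
Others bid (4, 20): truth gives 0; bid 20 gives 9 > 0. Violating.
Others bid (4, 30): truth gives -29; bid 30 gives -1 > -29. Violating.
Others bid (4, 29): truth gives 0; no alternative beats it.
Others bid (18, 29): truth gives 0; no alternative beats it.
(Checking all 25 profiles: 18 have a profitable deviation, 7 do not.)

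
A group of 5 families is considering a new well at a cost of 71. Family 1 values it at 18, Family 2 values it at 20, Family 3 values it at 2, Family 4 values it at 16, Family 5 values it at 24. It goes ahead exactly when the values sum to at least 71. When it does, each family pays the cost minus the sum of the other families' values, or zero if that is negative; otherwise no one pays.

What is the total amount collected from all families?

42

Total value 80 ≥ cost 71, so it is built.
Family 1: others sum to 62; max(0, 71 - 62) = 9.
Family 2: others sum to 60; max(0, 71 - 60) = 11.
Family 3: others sum to 78; max(0, 71 - 78) = 0.
Family 4: others sum to 64; max(0, 71 - 64) = 7.
Family 5: others sum to 56; max(0, 71 - 56) = 15.
Total collected = 9 + 11 + 0 + 7 + 15 = 42.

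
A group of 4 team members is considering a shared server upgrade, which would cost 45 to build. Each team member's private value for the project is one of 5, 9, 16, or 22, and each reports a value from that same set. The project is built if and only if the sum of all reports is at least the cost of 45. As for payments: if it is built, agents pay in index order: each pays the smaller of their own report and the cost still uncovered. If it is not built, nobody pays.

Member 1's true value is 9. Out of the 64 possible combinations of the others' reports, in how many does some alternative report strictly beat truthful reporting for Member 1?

Others report (5, 16, 22): truth gives 0; report 5 gives 4 > 0. Violating.
Others report (5, 22, 16): truth gives 0; report 5 gives 4 > 0. Violating.
Others report (5, 22, 22): truth gives 0; report 5 gives 4 > 0. Violating.
Others report (9, 9, 22): truth gives 0; report 5 gives 4 > 0. Violating.
Others report (5, 5, 5): truth gives 0; no alternative beats it.
Others report (5, 5, 9): truth gives 0; no alternative beats it.
(Checking all 64 profiles: 32 have a profitable deviation, 32 do not.)

32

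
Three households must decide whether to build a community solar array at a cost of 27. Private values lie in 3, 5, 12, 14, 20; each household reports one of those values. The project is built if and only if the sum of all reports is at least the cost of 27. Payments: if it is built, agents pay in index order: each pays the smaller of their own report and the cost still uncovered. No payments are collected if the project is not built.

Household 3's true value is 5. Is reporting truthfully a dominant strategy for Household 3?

Yes

Check each profile of the others' reports and compare truth against every alternative report.
Others report (12, 20): truth gives 5, best alternative gives 5.
Others report (14, 14): truth gives 5, best alternative gives 5.
Others report (14, 20): truth gives 5, best alternative gives 5.
Others report (20, 12): truth gives 5, best alternative gives 5.
Others report (20, 14): truth gives 5, best alternative gives 5.
Others report (20, 20): truth gives 5, best alternative gives 5.
(Remaining 19 profiles checked similarly; truth is weakly best in each.)
In every case the truthful report is at least as good as any alternative, so it is a dominant strategy.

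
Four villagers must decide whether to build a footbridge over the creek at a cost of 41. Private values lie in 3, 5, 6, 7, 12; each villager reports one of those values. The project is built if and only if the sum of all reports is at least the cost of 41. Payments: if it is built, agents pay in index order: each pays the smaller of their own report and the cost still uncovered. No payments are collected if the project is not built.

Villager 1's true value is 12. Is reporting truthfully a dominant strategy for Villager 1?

No

Consider the case where Villager 2 reports 12, Villager 3 reports 12 and Villager 4 reports 12.
Truthful report 12: project built, pays 12, utility 12 - 12 = 0.
Report 5 instead: project built, pays 5, utility 12 - 5 = 7.
Since 7 > 0, reporting 5 is strictly better here, so truthful reporting is not dominant.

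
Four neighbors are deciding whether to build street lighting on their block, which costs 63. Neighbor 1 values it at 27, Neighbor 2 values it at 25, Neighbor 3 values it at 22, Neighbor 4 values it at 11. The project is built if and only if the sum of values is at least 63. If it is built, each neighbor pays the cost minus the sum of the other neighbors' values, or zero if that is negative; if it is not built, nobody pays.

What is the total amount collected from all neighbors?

Total value 85 ≥ cost 63, so it is built.
Neighbor 1: others sum to 58; max(0, 63 - 58) = 5.
Neighbor 2: others sum to 60; max(0, 63 - 60) = 3.
Neighbor 3: others sum to 63; max(0, 63 - 63) = 0.
Neighbor 4: others sum to 74; max(0, 63 - 74) = 0.
Total collected = 5 + 3 + 0 + 0 = 8.

8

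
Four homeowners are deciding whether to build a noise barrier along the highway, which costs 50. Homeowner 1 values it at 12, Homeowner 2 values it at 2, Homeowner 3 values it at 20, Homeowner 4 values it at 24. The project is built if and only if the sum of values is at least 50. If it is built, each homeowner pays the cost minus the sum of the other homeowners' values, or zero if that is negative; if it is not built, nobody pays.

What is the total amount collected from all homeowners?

Total value 58 ≥ cost 50, so it is built.
Homeowner 1: others sum to 46; max(0, 50 - 46) = 4.
Homeowner 2: others sum to 56; max(0, 50 - 56) = 0.
Homeowner 3: others sum to 38; max(0, 50 - 38) = 12.
Homeowner 4: others sum to 34; max(0, 50 - 34) = 16.
Total collected = 4 + 0 + 12 + 16 = 32.

32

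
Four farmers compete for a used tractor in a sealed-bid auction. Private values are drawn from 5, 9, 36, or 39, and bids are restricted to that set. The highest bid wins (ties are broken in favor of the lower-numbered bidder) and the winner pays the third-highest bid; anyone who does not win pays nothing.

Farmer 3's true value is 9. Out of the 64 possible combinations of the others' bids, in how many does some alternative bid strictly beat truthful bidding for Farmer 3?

Others bid (5, 5, 36): truth gives 0; bid 36 gives 4 > 0. Violating.
Others bid (5, 5, 39): truth gives 0; bid 39 gives 4 > 0. Violating.
Others bid (5, 9, 5): truth gives 0; bid 36 gives 4 > 0. Violating.
Others bid (5, 36, 5): truth gives 0; bid 39 gives 4 > 0. Violating.
Others bid (5, 5, 5): truth gives 4; no alternative beats it.
Others bid (5, 5, 9): truth gives 4; no alternative beats it.
(Checking all 64 profiles: 6 have a profitable deviation, 58 do not.)

6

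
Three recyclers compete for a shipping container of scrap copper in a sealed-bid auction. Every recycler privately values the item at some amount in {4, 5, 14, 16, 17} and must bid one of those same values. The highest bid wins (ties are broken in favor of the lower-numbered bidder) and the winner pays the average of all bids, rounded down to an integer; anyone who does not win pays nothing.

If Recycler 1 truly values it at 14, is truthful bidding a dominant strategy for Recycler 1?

Consider the case where Recycler 2 bids 4 and Recycler 3 bids 4.
Truthful bid 14: wins, pays 7, utility 14 - 7 = 7.
Bid 4 instead: wins, pays 4, utility 14 - 4 = 10.
Since 10 > 7, bidding 4 is strictly better here, so truthful bidding is not dominant.

No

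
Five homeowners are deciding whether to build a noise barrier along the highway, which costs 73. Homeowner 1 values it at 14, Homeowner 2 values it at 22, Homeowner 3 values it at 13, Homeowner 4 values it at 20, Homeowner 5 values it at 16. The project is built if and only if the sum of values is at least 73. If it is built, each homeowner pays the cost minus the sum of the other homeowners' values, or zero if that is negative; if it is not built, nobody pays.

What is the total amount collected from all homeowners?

Total value 85 ≥ cost 73, so it is built.
Homeowner 1: others sum to 71; max(0, 73 - 71) = 2.
Homeowner 2: others sum to 63; max(0, 73 - 63) = 10.
Homeowner 3: others sum to 72; max(0, 73 - 72) = 1.
Homeowner 4: others sum to 65; max(0, 73 - 65) = 8.
Homeowner 5: others sum to 69; max(0, 73 - 69) = 4.
Total collected = 2 + 10 + 1 + 8 + 4 = 25.

25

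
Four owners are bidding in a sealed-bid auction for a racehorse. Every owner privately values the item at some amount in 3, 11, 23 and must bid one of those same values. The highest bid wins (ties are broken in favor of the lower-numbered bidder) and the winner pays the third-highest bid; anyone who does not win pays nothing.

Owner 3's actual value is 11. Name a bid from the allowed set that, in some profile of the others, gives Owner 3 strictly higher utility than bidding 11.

Suppose Owner 1 bids 3, Owner 2 bids 3 and Owner 4 bids 23.
Bid 11: loses, pays 0, utility 0.
Bid 23: wins, pays 3, utility 11 - 3 = 8.
So bidding 23 beats truth here (8 > 0).

23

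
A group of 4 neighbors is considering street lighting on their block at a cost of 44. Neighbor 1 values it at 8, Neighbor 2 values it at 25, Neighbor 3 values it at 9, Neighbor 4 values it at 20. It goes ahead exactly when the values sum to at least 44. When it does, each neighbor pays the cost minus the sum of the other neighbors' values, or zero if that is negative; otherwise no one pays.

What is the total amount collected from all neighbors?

9

Total value 62 ≥ cost 44, so it is built.
Neighbor 1: others sum to 54; max(0, 44 - 54) = 0.
Neighbor 2: others sum to 37; max(0, 44 - 37) = 7.
Neighbor 3: others sum to 53; max(0, 44 - 53) = 0.
Neighbor 4: others sum to 42; max(0, 44 - 42) = 2.
Total collected = 0 + 7 + 0 + 2 = 9.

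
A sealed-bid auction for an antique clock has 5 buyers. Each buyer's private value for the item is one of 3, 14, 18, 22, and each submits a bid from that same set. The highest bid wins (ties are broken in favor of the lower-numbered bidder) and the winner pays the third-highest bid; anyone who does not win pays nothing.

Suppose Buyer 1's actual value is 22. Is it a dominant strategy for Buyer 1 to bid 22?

Check each profile of the others' bids and compare truth against every alternative bid.
Others bid (3, 3, 3, 22): truth gives 19, best alternative gives 0.
Others bid (3, 3, 22, 3): truth gives 19, best alternative gives 0.
Others bid (3, 22, 3, 3): truth gives 19, best alternative gives 0.
Others bid (22, 3, 3, 3): truth gives 19, best alternative gives 0.
Others bid (3, 3, 14, 22): truth gives 8, best alternative gives 0.
Others bid (3, 3, 22, 14): truth gives 8, best alternative gives 0.
(Remaining 250 profiles checked similarly; truth is weakly best in each.)
In every case the truthful bid is at least as good as any alternative, so it is a dominant strategy.

Yes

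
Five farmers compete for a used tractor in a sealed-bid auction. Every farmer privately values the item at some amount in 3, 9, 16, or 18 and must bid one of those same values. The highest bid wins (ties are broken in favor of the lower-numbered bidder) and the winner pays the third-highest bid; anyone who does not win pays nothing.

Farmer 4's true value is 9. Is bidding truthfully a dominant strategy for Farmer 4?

Consider the case where Farmer 1 bids 3, Farmer 2 bids 3, Farmer 3 bids 3 and Farmer 5 bids 16.
Truthful bid 9: loses, pays 0, utility 0.
Bid 16 instead: wins, pays 3, utility 9 - 3 = 6.
Since 6 > 0, bidding 16 is strictly better here, so truthful bidding is not dominant.

No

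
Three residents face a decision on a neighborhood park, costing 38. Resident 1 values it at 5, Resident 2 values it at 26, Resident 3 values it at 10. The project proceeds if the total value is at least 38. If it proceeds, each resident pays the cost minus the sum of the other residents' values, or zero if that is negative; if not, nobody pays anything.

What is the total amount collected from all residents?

Total value 41 ≥ cost 38, so it is built.
Resident 1: others sum to 36; max(0, 38 - 36) = 2.
Resident 2: others sum to 15; max(0, 38 - 15) = 23.
Resident 3: others sum to 31; max(0, 38 - 31) = 7.
Total collected = 2 + 23 + 7 = 32.

32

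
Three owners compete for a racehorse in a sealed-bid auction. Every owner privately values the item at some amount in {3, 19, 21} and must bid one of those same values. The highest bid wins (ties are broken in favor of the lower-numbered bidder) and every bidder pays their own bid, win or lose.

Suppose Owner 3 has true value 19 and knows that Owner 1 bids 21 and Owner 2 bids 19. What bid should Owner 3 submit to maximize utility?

3

Bid 3: loses but pays 3, utility -3.
Bid 19: loses but pays 19, utility -19.
Bid 21: loses but pays 21, utility -21.
The best choice is 3 with utility -3.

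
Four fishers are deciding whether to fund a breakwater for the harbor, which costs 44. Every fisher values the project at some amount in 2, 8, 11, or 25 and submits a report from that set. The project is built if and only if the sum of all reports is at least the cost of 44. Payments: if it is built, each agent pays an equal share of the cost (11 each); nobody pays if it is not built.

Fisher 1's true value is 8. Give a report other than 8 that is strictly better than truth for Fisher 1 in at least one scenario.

2

Suppose Fisher 2 reports 2, Fisher 3 reports 11 and Fisher 4 reports 25.
Report 8: project built, pays 11, utility 8 - 11 = -3.
Report 2: project not built, utility 0.
So reporting 2 beats truth here (0 > -3).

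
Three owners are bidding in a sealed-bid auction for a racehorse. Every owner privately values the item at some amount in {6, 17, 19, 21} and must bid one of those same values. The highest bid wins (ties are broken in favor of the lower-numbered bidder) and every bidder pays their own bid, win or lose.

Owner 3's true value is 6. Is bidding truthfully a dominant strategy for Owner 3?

Check each profile of the others' bids and compare truth against every alternative bid.
Others bid (6, 21): truth gives -6, best alternative gives -17.
Others bid (17, 21): truth gives -6, best alternative gives -17.
Others bid (19, 21): truth gives -6, best alternative gives -17.
Others bid (21, 6): truth gives -6, best alternative gives -17.
Others bid (21, 17): truth gives -6, best alternative gives -17.
Others bid (21, 19): truth gives -6, best alternative gives -17.
(Remaining 10 profiles checked similarly; truth is weakly best in each.)
In every case the truthful bid is at least as good as any alternative, so it is a dominant strategy.

Yes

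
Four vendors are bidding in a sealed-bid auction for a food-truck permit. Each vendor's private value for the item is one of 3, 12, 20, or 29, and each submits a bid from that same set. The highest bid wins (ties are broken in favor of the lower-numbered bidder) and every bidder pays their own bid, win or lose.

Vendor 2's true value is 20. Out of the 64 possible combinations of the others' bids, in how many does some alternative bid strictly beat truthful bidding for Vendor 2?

Others bid (3, 3, 3): truth gives 0; bid 12 gives 8 > 0. Violating.
Others bid (3, 3, 12): truth gives 0; bid 12 gives 8 > 0. Violating.
Others bid (3, 3, 29): truth gives -20; bid 3 gives -3 > -20. Violating.
Others bid (3, 12, 3): truth gives 0; bid 12 gives 8 > 0. Violating.
Others bid (3, 3, 20): truth gives 0; no alternative beats it.
Others bid (3, 12, 20): truth gives 0; no alternative beats it.
(Checking all 64 profiles: 50 have a profitable deviation, 14 do not.)

50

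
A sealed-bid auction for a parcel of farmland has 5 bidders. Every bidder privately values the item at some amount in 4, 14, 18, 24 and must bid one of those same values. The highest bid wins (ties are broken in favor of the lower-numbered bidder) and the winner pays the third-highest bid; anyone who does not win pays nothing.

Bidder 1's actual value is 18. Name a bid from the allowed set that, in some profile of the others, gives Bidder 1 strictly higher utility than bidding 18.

24

Suppose Bidder 2 bids 4, Bidder 3 bids 4, Bidder 4 bids 4 and Bidder 5 bids 24.
Bid 18: loses, pays 0, utility 0.
Bid 24: wins, pays 4, utility 18 - 4 = 14.
So bidding 24 beats truth here (14 > 0).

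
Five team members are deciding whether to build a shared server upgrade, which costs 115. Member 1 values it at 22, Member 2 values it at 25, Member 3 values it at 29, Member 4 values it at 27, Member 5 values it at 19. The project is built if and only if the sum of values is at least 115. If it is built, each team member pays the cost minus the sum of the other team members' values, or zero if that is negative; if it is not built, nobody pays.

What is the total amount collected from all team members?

87

Total value 122 ≥ cost 115, so it is built.
Member 1: others sum to 100; max(0, 115 - 100) = 15.
Member 2: others sum to 97; max(0, 115 - 97) = 18.
Member 3: others sum to 93; max(0, 115 - 93) = 22.
Member 4: others sum to 95; max(0, 115 - 95) = 20.
Member 5: others sum to 103; max(0, 115 - 103) = 12.
Total collected = 15 + 18 + 22 + 20 + 12 = 87.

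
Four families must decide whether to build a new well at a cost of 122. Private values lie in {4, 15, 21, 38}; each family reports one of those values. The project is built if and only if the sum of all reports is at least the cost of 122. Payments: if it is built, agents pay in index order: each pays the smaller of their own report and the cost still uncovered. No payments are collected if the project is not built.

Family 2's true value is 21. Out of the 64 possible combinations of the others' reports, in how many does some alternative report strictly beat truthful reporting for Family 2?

Others report (38, 38, 38): truth gives 0; report 15 gives 6 > 0. Violating.
Others report (4, 4, 4): truth gives 0; no alternative beats it.
Others report (4, 4, 15): truth gives 0; no alternative beats it.
(Checking all 64 profiles: 1 has a profitable deviation, 63 do not.)

1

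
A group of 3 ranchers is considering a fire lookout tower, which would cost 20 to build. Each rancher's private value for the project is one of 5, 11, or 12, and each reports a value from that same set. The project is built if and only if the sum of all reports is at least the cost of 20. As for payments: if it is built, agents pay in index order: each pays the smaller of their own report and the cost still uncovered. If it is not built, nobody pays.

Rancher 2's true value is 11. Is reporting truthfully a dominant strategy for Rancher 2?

Consider the case where Rancher 1 reports 5 and Rancher 3 reports 11.
Truthful report 11: project built, pays 11, utility 11 - 11 = 0.
Report 5 instead: project built, pays 5, utility 11 - 5 = 6.
Since 6 > 0, reporting 5 is strictly better here, so truthful reporting is not dominant.

No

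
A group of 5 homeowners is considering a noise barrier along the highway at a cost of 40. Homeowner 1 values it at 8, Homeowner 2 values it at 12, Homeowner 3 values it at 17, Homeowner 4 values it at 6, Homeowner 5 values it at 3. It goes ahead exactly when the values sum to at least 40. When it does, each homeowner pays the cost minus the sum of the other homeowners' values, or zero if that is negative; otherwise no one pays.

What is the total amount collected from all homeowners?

Total value 46 ≥ cost 40, so it is built.
Homeowner 1: others sum to 38; max(0, 40 - 38) = 2.
Homeowner 2: others sum to 34; max(0, 40 - 34) = 6.
Homeowner 3: others sum to 29; max(0, 40 - 29) = 11.
Homeowner 4: others sum to 40; max(0, 40 - 40) = 0.
Homeowner 5: others sum to 43; max(0, 40 - 43) = 0.
Total collected = 2 + 6 + 11 + 0 + 0 = 19.

19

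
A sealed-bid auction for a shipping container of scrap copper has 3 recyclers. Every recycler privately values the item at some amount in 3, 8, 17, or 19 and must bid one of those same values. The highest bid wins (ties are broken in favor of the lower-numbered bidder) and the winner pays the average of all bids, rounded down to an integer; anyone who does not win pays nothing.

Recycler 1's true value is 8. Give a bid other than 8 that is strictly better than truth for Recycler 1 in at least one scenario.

Suppose Recycler 2 bids 3 and Recycler 3 bids 3.
Bid 8: wins, pays 4, utility 8 - 4 = 4.
Bid 3: wins, pays 3, utility 8 - 3 = 5.
So bidding 3 beats truth here (5 > 4).

3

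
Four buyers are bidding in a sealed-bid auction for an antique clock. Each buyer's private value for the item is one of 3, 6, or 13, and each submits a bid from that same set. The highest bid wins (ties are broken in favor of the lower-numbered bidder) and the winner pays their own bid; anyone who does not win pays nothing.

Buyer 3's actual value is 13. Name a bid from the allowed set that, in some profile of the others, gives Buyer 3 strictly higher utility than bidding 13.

Suppose Buyer 1 bids 3, Buyer 2 bids 3 and Buyer 4 bids 3.
Bid 13: wins, pays 13, utility 13 - 13 = 0.
Bid 6: wins, pays 6, utility 13 - 6 = 7.
So bidding 6 beats truth here (7 > 0).

6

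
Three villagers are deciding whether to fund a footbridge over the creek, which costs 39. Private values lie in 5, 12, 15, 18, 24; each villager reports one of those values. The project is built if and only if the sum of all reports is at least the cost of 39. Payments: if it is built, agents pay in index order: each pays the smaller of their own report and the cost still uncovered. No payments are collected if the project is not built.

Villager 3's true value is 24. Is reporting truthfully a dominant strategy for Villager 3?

Check each profile of the others' reports and compare truth against every alternative report.
Others report (5, 15): truth gives 5, best alternative gives 0.
Others report (15, 5): truth gives 5, best alternative gives 0.
Others report (5, 12): truth gives 2, best alternative gives 0.
Others report (12, 5): truth gives 2, best alternative gives 0.
Others report (15, 24): truth gives 24, best alternative gives 24.
Others report (18, 24): truth gives 24, best alternative gives 24.
(Remaining 19 profiles checked similarly; truth is weakly best in each.)
In every case the truthful report is at least as good as any alternative, so it is a dominant strategy.

Yes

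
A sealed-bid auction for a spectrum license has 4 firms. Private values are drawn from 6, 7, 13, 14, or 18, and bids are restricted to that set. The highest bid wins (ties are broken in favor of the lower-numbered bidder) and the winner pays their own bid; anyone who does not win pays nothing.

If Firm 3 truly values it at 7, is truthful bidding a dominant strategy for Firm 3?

Yes

Check each profile of the others' bids and compare truth against every alternative bid.
Others bid (6, 6, 6): truth gives 0, best alternative gives 0.
Others bid (6, 6, 7): truth gives 0, best alternative gives 0.
Others bid (6, 6, 13): truth gives 0, best alternative gives 0.
Others bid (6, 6, 14): truth gives 0, best alternative gives 0.
Others bid (6, 6, 18): truth gives 0, best alternative gives 0.
Others bid (6, 7, 6): truth gives 0, best alternative gives 0.
(Remaining 119 profiles checked similarly; truth is weakly best in each.)
In every case the truthful bid is at least as good as any alternative, so it is a dominant strategy.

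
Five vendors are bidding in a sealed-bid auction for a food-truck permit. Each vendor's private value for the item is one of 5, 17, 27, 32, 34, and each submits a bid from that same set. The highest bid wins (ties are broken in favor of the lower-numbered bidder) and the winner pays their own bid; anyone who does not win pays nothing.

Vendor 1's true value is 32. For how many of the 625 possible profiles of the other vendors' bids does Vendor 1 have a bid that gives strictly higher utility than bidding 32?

Others bid (5, 5, 5, 5): truth gives 0; bid 5 gives 27 > 0. Violating.
Others bid (5, 5, 5, 17): truth gives 0; bid 17 gives 15 > 0. Violating.
Others bid (5, 5, 5, 27): truth gives 0; bid 27 gives 5 > 0. Violating.
Others bid (5, 5, 17, 5): truth gives 0; bid 17 gives 15 > 0. Violating.
Others bid (5, 5, 5, 32): truth gives 0; no alternative beats it.
Others bid (5, 5, 5, 34): truth gives 0; no alternative beats it.
(Checking all 625 profiles: 81 have a profitable deviation, 544 do not.)

81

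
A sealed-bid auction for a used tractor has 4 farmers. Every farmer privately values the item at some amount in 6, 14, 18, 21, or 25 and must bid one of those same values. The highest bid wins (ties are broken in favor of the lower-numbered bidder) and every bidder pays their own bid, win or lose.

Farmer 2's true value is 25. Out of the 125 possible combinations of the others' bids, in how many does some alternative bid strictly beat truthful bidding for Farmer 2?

73

Others bid (6, 6, 6): truth gives 0; bid 14 gives 11 > 0. Violating.
Others bid (6, 6, 14): truth gives 0; bid 14 gives 11 > 0. Violating.
Others bid (6, 6, 18): truth gives 0; bid 18 gives 7 > 0. Violating.
Others bid (6, 6, 21): truth gives 0; bid 21 gives 4 > 0. Violating.
Others bid (6, 6, 25): truth gives 0; no alternative beats it.
Others bid (6, 14, 25): truth gives 0; no alternative beats it.
(Checking all 125 profiles: 73 have a profitable deviation, 52 do not.)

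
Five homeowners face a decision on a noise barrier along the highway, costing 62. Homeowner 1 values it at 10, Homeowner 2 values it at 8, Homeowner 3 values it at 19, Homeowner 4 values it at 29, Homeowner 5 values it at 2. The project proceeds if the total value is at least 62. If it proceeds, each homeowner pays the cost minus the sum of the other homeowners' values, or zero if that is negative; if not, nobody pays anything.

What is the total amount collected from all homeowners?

Total value 68 ≥ cost 62, so it is built.
Homeowner 1: others sum to 58; max(0, 62 - 58) = 4.
Homeowner 2: others sum to 60; max(0, 62 - 60) = 2.
Homeowner 3: others sum to 49; max(0, 62 - 49) = 13.
Homeowner 4: others sum to 39; max(0, 62 - 39) = 23.
Homeowner 5: others sum to 66; max(0, 62 - 66) = 0.
Total collected = 4 + 2 + 13 + 23 + 0 = 42.

42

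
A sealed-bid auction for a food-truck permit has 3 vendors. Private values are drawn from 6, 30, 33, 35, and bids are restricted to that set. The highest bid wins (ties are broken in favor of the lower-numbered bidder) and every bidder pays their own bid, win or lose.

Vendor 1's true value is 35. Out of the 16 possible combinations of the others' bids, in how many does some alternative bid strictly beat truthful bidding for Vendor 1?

9

Others bid (6, 6): truth gives 0; bid 6 gives 29 > 0. Violating.
Others bid (6, 30): truth gives 0; bid 30 gives 5 > 0. Violating.
Others bid (6, 33): truth gives 0; bid 33 gives 2 > 0. Violating.
Others bid (30, 6): truth gives 0; bid 30 gives 5 > 0. Violating.
Others bid (6, 35): truth gives 0; no alternative beats it.
Others bid (30, 35): truth gives 0; no alternative beats it.
(Checking all 16 profiles: 9 have a profitable deviation, 7 do not.)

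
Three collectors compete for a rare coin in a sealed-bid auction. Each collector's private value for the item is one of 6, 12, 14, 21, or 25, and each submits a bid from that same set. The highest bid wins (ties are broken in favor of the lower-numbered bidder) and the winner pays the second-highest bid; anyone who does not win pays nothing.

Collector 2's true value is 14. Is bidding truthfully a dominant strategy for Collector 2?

Check each profile of the others' bids and compare truth against every alternative bid.
Others bid (6, 6): truth gives 8, best alternative gives 8.
Others bid (6, 12): truth gives 2, best alternative gives 2.
Others bid (12, 6): truth gives 2, best alternative gives 2.
Others bid (12, 12): truth gives 2, best alternative gives 2.
Others bid (6, 14): truth gives 0, best alternative gives 0.
Others bid (6, 21): truth gives 0, best alternative gives 0.
(Remaining 19 profiles checked similarly; truth is weakly best in each.)
In every case the truthful bid is at least as good as any alternative, so it is a dominant strategy.

Yes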